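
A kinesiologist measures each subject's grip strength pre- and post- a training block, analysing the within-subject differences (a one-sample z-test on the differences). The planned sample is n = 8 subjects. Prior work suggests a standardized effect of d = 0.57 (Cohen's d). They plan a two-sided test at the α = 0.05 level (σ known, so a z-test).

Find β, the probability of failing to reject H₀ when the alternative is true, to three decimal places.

Noncentrality parameter: δ = d·√n = 0.57 × √8 = 1.6122
Critical value for a two-sided test at α = 0.05: z_{α/2} = 1.960.
Power = Φ(δ − 1.960) + Φ(−δ − 1.960) = Φ(-0.348) + Φ(-3.572) = 0.3640 + 0.0002 = 0.3642.
Type II error: β = 1 − power = 1 − 0.3642 = 0.6358.

β ≈ 0.636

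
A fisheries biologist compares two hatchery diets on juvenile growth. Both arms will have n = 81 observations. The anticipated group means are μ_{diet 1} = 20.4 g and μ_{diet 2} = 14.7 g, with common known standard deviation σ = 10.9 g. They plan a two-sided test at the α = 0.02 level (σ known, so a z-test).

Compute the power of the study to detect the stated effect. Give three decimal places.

Power ≈ 0.842

Standardized effect: d = |μ_{diet 1} − μ_{diet 2}| / σ = |20.4 − 14.7| / 10.9 = 0.5229
Noncentrality parameter: δ = d·√(n/2) = 0.5229 × √(81/2) = 3.3279
Two-sided α = 0.02 → critical value z_{0.01} = 2.326.
Power = Φ(δ − 2.326) + Φ(−δ − 2.326) = Φ(1.002) + Φ(-5.654) = 0.8417 + 0.0000 = 0.8417.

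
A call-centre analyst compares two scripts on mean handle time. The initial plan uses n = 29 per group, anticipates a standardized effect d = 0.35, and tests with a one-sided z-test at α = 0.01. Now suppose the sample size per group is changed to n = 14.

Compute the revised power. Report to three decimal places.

Power ≈ 0.081

With n = 14 per group: δ = d·√(n/2) = 0.35 × √(14/2) = 0.9260. Critical value z_{0.01} = 2.326.
Revised power = Φ(δ − 2.326) = Φ(-1.400) = 0.0807.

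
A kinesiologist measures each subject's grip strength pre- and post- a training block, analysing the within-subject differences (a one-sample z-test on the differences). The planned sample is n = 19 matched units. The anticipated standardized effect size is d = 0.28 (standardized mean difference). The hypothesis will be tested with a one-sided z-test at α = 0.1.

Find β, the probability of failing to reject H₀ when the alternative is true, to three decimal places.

Noncentrality parameter: δ = d·√n = 0.28 × √19 = 1.2205
One-sided α = 0.1 → critical value z_{0.1} = 1.282.
Power = P(Z > 1.282 − δ) = Φ(-0.061) = 0.4757.
Type II error: β = 1 − power = 1 − 0.4757 = 0.5243.

β ≈ 0.524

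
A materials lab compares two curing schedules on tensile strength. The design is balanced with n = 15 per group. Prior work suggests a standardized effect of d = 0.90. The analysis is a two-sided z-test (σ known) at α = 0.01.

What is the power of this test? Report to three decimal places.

Noncentrality parameter: δ = d·√(n/2) = 0.90 × √(15/2) = 2.4648
Two-sided α = 0.01 → critical value z_{0.005} = 2.576.
Power = Φ(δ − 2.576) + Φ(−δ − 2.576) = Φ(-0.111) + Φ(-5.041) = 0.4558 + 0.0000 = 0.4558.

Power ≈ 0.456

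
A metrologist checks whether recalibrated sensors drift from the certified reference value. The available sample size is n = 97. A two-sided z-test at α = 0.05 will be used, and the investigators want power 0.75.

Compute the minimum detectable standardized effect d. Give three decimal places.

d ≈ 0.267

Required noncentrality: δ = z_{0.025} + z_{0.25} = 1.960 + 0.674 = 2.634.
(Lower-tail contribution to power is negligible for δ > 0.)
δ = d·√n ⇒ d = δ/√n = 2.634/√97 = 0.2675.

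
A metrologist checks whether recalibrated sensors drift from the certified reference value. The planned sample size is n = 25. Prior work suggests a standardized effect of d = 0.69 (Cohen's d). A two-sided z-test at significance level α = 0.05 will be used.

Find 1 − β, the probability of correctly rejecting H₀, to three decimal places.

Noncentrality parameter: δ = d·√n = 0.69 × √25 = 3.4500
Two-sided α = 0.05 → critical value z_{0.025} = 1.960.
Power = Φ(δ − 1.960) + Φ(−δ − 1.960) = Φ(1.490) + Φ(-5.410) = 0.9319 + 0.0000 = 0.9319.

Power ≈ 0.932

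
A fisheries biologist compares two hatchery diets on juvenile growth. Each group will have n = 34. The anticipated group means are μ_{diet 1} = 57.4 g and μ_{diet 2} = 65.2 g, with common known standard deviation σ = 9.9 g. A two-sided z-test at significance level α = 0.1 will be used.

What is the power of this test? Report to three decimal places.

Power ≈ 0.946

Standardized effect: d = |μ_{diet 1} − μ_{diet 2}| / σ = |57.4 − 65.2| / 9.9 = 0.7879
Noncentrality parameter: δ = d·√(n/2) = 0.7879 × √(34/2) = 3.2485
Two-sided α = 0.1 → critical value z_{0.05} = 1.645.
Power = Φ(δ − 1.645) + Φ(−δ − 1.645) = Φ(1.604) + Φ(-4.893) = 0.9456 + 0.0000 = 0.9456.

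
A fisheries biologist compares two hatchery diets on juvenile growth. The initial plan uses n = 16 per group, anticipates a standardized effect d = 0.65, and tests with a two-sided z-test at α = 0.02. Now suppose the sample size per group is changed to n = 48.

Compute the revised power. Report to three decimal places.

Power ≈ 0.805

With n = 48 per group: δ = d·√(n/2) = 0.65 × √(48/2) = 3.1843. Critical value z_{0.01} = 2.326.
Revised power = Φ(δ − 2.326) + Φ(−δ − 2.326) = Φ(0.858) + Φ(-5.511) = 0.8046 + 0.0000 = 0.8046.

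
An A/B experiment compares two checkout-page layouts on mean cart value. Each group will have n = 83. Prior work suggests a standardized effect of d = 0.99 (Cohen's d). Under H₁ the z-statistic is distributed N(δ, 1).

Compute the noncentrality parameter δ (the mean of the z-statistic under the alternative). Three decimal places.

δ ≈ 6.378

δ = d·√(n/2) = 0.99 × √(83/2) = 6.3776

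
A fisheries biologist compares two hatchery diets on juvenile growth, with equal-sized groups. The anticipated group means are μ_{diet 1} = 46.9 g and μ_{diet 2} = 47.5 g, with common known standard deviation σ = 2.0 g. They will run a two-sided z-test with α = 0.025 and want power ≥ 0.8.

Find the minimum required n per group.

n = 212 per group

Standardized effect: d = |μ_{diet 1} − μ_{diet 2}| / σ = |46.9 − 47.5| / 2.0 = 0.3000
For power 0.8 need Φ(δ − z_{0.0125}) = 0.8, so δ = z_{0.0125} + z_{0.20} = 2.241 + 0.842 = 3.083.
(For δ > 0 the lower-tail rejection region contributes negligibly to power, so the one-term inversion is standard.)
δ = d·√(n/2) ⇒ n = 2(δ/d)² = 2 × (3.083 / 0.3000)² = 211.22.
Rounding up, n = 212 per group.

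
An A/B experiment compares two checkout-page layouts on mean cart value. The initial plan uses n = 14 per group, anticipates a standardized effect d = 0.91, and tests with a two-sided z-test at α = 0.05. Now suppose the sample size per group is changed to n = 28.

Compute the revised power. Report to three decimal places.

With n = 28 per group: δ = d·√(n/2) = 0.91 × √(28/2) = 3.4049. Critical value z_{0.025} = 1.960.
Revised power = Φ(δ − 1.960) + Φ(−δ − 1.960) = Φ(1.445) + Φ(-5.365) = 0.9258 + 0.0000 = 0.9258.

Power ≈ 0.926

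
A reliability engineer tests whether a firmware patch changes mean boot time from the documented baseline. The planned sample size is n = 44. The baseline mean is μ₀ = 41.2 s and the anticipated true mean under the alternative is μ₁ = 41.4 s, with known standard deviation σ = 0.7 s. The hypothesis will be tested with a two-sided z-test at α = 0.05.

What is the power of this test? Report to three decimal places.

Standardized effect: d = |μ₁ − μ₀| / σ = |41.4 − 41.2| / 0.7 = 0.2857
Noncentrality parameter: λ = d·√n = 0.2857 × √44 = 1.8952
Two-sided α = 0.05 → critical value z_{0.025} = 1.960.
Power = Φ(λ − 1.960) + Φ(−λ − 1.960) = Φ(-0.065) + Φ(-3.855) = 0.4742 + 0.0001 = 0.4742.

Power ≈ 0.474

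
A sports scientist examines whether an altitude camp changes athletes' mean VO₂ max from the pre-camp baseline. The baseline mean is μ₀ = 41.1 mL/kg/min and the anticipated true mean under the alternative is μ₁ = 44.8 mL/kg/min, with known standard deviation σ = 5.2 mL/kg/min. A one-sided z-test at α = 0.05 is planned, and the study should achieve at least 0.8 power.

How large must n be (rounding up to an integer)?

n = 13

Standardized effect: d = |μ₁ − μ₀| / σ = |44.8 − 41.1| / 5.2 = 0.7115
For power 0.8 need Φ(δ − z_{0.05}) = 0.8, so δ = z_{0.05} + z_{0.20} = 1.645 + 0.842 = 2.486.
δ = d·√n ⇒ n = (δ/d)² = (2.486 / 0.7115)² = 12.21.
Round up to the next whole unit.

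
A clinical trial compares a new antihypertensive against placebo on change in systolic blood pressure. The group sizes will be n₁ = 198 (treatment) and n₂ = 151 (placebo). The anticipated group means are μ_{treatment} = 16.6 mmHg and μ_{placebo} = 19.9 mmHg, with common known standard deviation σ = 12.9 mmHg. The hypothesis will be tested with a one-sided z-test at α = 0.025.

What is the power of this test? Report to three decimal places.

Standardized effect: d = |μ_{treatment} − μ_{placebo}| / σ = |16.6 − 19.9| / 12.9 = 0.2558
Noncentrality parameter: δ = d / √(1/n₁ + 1/n₂) = 0.2558 / √(1/198 + 1/151) = 2.3677
One-sided α = 0.025 → critical value z_{0.025} = 1.960.
Power = P(Z > 1.960 − δ) = Φ(0.408) = 0.6583.

Power ≈ 0.658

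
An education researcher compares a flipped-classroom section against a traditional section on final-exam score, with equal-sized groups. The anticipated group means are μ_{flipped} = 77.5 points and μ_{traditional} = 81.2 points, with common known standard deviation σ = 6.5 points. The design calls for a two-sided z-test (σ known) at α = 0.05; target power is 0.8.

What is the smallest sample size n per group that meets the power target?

Standardized effect: d = |μ_{flipped} − μ_{traditional}| / σ = |77.5 − 81.2| / 6.5 = 0.5692
For power 0.8 need Φ(δ − z_{0.025}) = 0.8, so δ = z_{0.025} + z_{0.20} = 1.960 + 0.842 = 2.802.
(The Φ(−δ − z_{α/2}) term is vanishingly small for δ > 0 and is dropped in the standard sample-size formula.)
δ = d·√(n/2) ⇒ n = 2(δ/d)² = 2 × (2.802 / 0.5692)² = 48.45.
Rounding up, n = 49 per group.

n = 49 per group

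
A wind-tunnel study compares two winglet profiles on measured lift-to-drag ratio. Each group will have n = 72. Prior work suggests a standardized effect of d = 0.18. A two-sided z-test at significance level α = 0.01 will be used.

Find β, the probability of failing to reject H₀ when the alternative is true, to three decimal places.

β ≈ 0.933

Noncentrality parameter: δ = d·√(n/2) = 0.18 × √(72/2) = 1.0800
Two-sided α = 0.01 → critical value z_{0.005} = 2.576.
Power = Φ(δ − 2.576) + Φ(−δ − 2.576) = Φ(-1.496) + Φ(-3.656) = 0.0673 + 0.0001 = 0.0675.
Type II error: β = 1 − power = 1 − 0.0675 = 0.9325.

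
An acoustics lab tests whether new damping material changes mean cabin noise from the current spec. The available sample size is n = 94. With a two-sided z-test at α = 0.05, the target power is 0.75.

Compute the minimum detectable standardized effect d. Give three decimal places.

d ≈ 0.272

Required noncentrality: δ = z_{0.025} + z_{0.25} = 1.960 + 0.674 = 2.634.
(The second rejection-region term Φ(−δ − z_{α/2}) is negligible and dropped.)
δ = d·√n ⇒ d = δ/√n = 2.634/√94 = 0.2717.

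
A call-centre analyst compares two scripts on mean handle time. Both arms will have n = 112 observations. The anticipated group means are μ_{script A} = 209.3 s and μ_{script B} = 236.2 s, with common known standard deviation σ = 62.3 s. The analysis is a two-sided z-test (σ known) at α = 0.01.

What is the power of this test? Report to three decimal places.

Standardized effect: d = |μ_{script A} − μ_{script B}| / σ = |209.3 − 236.2| / 62.3 = 0.4318
Noncentrality parameter: δ = d·√(n/2) = 0.4318 × √(112/2) = 3.2312
Critical value for a two-sided test at α = 0.01: z_{α/2} = 2.576.
Power = Φ(δ − 2.576) + Φ(−δ − 2.576) = Φ(0.655) + Φ(-5.807) = 0.7439 + 0.0000 = 0.7439.

Power ≈ 0.744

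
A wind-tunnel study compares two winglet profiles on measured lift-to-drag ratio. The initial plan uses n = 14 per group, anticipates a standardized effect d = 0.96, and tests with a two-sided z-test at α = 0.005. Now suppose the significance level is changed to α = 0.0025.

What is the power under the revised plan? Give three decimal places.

δ = d·√(n/2) = 0.96 × √(14/2) = 2.5399 (unchanged). New critical value: z_{0.0013} = 3.023.
Revised power = Φ(δ − 3.023) + Φ(−δ − 3.023) = Φ(-0.483) + Φ(-5.563) = 0.3144 + 0.0000 = 0.3144.

Power ≈ 0.314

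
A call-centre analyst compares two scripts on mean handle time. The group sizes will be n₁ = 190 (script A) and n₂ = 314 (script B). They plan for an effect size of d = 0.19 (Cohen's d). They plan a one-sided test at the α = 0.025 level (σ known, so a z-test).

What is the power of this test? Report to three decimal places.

Power ≈ 0.543

Noncentrality parameter: δ = d / √(1/n₁ + 1/n₂) = 0.19 / √(1/190 + 1/314) = 2.0672
Critical value for a one-sided test at α = 0.025: z_α = 1.960.
Power = Φ(δ − 1.960) = Φ(0.107) = 0.5427.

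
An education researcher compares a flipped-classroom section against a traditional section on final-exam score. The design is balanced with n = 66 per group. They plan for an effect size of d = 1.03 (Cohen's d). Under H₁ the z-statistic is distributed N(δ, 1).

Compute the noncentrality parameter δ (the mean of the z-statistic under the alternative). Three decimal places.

δ = d·√(n/2) = 1.03 × √(66/2) = 5.9169

δ ≈ 5.917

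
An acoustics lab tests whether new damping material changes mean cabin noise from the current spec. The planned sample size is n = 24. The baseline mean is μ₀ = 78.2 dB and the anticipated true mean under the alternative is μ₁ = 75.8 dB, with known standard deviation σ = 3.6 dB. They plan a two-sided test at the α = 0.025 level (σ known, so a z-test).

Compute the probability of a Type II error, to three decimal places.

β ≈ 0.153

Standardized effect: d = |μ₁ − μ₀| / σ = |75.8 − 78.2| / 3.6 = 0.6667
Noncentrality parameter: δ = d·√n = 0.6667 × √24 = 3.2660
Critical value for a two-sided test at α = 0.025: z_{α/2} = 2.241.
Power = Φ(δ − 2.241) + Φ(−δ − 2.241) = Φ(1.025) + Φ(-5.507) = 0.8472 + 0.0000 = 0.8472.
Type II error: β = 1 − power = 1 − 0.8472 = 0.1528.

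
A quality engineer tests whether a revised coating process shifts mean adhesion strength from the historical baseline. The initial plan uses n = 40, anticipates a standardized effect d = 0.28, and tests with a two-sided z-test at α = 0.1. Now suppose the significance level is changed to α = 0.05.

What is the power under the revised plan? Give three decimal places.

Power ≈ 0.425

δ = d·√n = 0.28 × √40 = 1.7709 (unchanged). New critical value: z_{0.025} = 1.960.
Revised power = Φ(δ − 1.960) + Φ(−δ − 1.960) = Φ(-0.189) + Φ(-3.731) = 0.4250 + 0.0001 = 0.4251.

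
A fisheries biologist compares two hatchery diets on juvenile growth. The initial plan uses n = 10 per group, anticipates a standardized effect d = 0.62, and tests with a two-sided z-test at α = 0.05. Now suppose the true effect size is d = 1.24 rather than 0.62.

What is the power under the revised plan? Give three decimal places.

With d = 1.24: δ = d·√(n/2) = 1.24 × √(10/2) = 2.7727. Critical value z_{0.025} = 1.960.
Revised power = Φ(δ − 1.960) + Φ(−δ − 1.960) = Φ(0.813) + Φ(-4.733) = 0.7918 + 0.0000 = 0.7918.

Power ≈ 0.792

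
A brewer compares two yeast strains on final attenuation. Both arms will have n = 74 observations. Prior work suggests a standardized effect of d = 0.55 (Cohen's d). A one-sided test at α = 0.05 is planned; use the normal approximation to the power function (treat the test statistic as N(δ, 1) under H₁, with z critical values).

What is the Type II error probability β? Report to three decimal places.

β ≈ 0.045

Noncentrality parameter: δ = d·√(n/2) = 0.55 × √(74/2) = 3.3455
One-sided α = 0.05 → critical value z_{0.05} = 1.645.
Power = P(Z > 1.645 − δ) = Φ(1.701) = 0.9555.
Type II error: β = 1 − power = 1 − 0.9555 = 0.0445.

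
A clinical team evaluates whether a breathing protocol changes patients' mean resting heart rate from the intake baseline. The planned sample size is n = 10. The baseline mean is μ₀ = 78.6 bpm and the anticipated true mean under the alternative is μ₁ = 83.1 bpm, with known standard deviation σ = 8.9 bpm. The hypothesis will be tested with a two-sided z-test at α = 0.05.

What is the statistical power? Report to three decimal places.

Standardized effect: d = |μ₁ − μ₀| / σ = |83.1 − 78.6| / 8.9 = 0.5056
Noncentrality parameter: δ = d·√n = 0.5056 × √10 = 1.5989
Critical value for a two-sided test at α = 0.05: z_{α/2} = 1.960.
Power = Φ(δ − 1.960) + Φ(−δ − 1.960) = Φ(-0.361) + Φ(-3.559) = 0.3590 + 0.0002 = 0.3592.

Power ≈ 0.359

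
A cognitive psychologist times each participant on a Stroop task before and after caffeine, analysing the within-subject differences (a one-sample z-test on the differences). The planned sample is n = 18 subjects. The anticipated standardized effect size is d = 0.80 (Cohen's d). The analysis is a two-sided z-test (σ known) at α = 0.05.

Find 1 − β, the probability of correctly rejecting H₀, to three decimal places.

Noncentrality parameter: δ = d·√n = 0.80 × √18 = 3.3941
Two-sided α = 0.05 → critical value z_{0.025} = 1.960.
Power = Φ(δ − 1.960) + Φ(−δ − 1.960) = Φ(1.434) + Φ(-5.354) = 0.9242 + 0.0000 = 0.9242.

Power ≈ 0.924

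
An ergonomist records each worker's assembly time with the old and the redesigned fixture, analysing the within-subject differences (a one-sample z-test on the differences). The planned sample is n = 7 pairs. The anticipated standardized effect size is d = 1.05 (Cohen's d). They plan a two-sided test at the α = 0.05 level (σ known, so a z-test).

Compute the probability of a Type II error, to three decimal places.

β ≈ 0.207

Noncentrality parameter: δ = d·√n = 1.05 × √7 = 2.7780
Critical value for a two-sided test at α = 0.05: z_{α/2} = 1.960.
Power = Φ(δ − 1.960) + Φ(−δ − 1.960) = Φ(0.818) + Φ(-4.738) = 0.7933 + 0.0000 = 0.7933.
Type II error: β = 1 − power = 1 − 0.7933 = 0.2067.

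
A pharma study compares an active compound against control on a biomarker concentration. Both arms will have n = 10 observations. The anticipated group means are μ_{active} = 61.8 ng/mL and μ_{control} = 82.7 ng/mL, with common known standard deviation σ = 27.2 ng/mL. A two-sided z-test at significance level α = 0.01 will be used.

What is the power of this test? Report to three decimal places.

Power ≈ 0.196

Standardized effect: d = |μ_{active} − μ_{control}| / σ = |61.8 − 82.7| / 27.2 = 0.7684
Noncentrality parameter: δ = d·√(n/2) = 0.7684 × √(10/2) = 1.7182
Critical value for a two-sided test at α = 0.01: z_{α/2} = 2.576.
Power = Φ(δ − 2.576) + Φ(−δ − 2.576) = Φ(-0.858) + Φ(-4.294) = 0.1955 + 0.0000 = 0.1955.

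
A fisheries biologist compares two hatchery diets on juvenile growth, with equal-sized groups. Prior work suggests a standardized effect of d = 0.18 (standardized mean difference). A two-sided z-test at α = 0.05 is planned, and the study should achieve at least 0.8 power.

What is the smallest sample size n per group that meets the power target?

n = 485 per group

For power 0.8 need Φ(δ − z_{0.025}) = 0.8, so δ = z_{0.025} + z_{0.20} = 1.960 + 0.842 = 2.802.
(For δ > 0 the lower-tail rejection region contributes negligibly to power, so the one-term inversion is standard.)
δ = d·√(n/2) ⇒ n = 2(δ/d)² = 2 × (2.802 / 0.18)² = 484.50.
Rounding up, n = 485 per group.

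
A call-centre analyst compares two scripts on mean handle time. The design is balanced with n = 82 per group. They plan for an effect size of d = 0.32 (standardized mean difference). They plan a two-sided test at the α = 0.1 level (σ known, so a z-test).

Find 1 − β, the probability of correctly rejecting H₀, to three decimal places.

Power ≈ 0.657

Noncentrality parameter: δ = d·√(n/2) = 0.32 × √(82/2) = 2.0490
Critical value for a two-sided test at α = 0.1: z_{α/2} = 1.645.
Power = Φ(δ − 1.645) + Φ(−δ − 1.645) = Φ(0.404) + Φ(-3.694) = 0.6569 + 0.0001 = 0.6571.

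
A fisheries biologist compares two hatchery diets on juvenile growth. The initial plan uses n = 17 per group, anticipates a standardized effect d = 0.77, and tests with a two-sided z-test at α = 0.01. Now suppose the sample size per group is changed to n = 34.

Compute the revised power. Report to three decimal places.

Power ≈ 0.725

With n = 34 per group: δ = d·√(n/2) = 0.77 × √(34/2) = 3.1748. Critical value z_{0.005} = 2.576.
Revised power = Φ(δ − 2.576) + Φ(−δ − 2.576) = Φ(0.599) + Φ(-5.751) = 0.7254 + 0.0000 = 0.7254.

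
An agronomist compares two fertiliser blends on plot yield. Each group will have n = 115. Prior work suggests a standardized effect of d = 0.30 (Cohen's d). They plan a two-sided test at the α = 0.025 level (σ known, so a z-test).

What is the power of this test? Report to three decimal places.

Power ≈ 0.513

Noncentrality parameter: δ = d·√(n/2) = 0.30 × √(115/2) = 2.2749
Critical value for a two-sided test at α = 0.025: z_{α/2} = 2.241.
Power = Φ(δ − 2.241) + Φ(−δ − 2.241) = Φ(0.033) + Φ(-4.516) = 0.5133 + 0.0000 = 0.5133.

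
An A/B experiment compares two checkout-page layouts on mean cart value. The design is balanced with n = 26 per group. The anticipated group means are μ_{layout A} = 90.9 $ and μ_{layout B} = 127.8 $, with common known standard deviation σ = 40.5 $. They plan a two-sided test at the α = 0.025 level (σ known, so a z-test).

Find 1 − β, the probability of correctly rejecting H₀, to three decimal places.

Standardized effect: d = |μ_{layout A} − μ_{layout B}| / σ = |90.9 − 127.8| / 40.5 = 0.9111
Noncentrality parameter: δ = d·√(n/2) = 0.9111 × √(26/2) = 3.2851
Critical value for a two-sided test at α = 0.025: z_{α/2} = 2.241.
Power = Φ(δ − 2.241) + Φ(−δ − 2.241) = Φ(1.044) + Φ(-5.526) = 0.8517 + 0.0000 = 0.8517.

Power ≈ 0.852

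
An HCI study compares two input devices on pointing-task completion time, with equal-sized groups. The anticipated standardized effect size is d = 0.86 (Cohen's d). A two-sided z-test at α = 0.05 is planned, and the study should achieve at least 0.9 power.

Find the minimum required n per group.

n = 29 per group

For power 0.9 need Φ(δ − z_{0.025}) = 0.9, so δ = z_{0.025} + z_{0.10} = 1.960 + 1.282 = 3.242.
(For δ > 0 the lower-tail rejection region contributes negligibly to power, so the one-term inversion is standard.)
δ = d·√(n/2) ⇒ n = 2(δ/d)² = 2 × (3.242 / 0.86)² = 28.41.
Round up to the next whole unit.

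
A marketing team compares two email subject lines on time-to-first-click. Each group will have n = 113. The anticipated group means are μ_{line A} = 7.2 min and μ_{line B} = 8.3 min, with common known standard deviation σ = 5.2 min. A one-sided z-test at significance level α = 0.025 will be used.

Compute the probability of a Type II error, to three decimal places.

Standardized effect: d = |μ_{line A} − μ_{line B}| / σ = |7.2 − 8.3| / 5.2 = 0.2115
Noncentrality parameter: δ = d·√(n/2) = 0.2115 × √(113/2) = 1.5901
Critical value for a one-sided test at α = 0.025: z_α = 1.960.
Power = Φ(δ − 1.960) = Φ(-0.370) = 0.3557.
Type II error: β = 1 − power = 1 − 0.3557 = 0.6443.

β ≈ 0.644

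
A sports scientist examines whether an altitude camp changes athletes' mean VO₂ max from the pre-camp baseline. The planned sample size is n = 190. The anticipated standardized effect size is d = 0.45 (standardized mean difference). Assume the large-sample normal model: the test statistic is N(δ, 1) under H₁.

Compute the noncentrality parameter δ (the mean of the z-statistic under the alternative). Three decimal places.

δ ≈ 6.203

The noncentrality parameter scales effect size by the design's sample-size factor: δ = d·√n = 0.45 × √190 = 6.2028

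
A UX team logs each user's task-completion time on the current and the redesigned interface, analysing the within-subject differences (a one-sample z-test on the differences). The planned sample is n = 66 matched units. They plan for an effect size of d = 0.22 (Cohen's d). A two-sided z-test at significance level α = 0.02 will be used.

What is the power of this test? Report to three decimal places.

Power ≈ 0.295

Noncentrality parameter: δ = d·√n = 0.22 × √66 = 1.7873
Two-sided α = 0.02 → critical value z_{0.01} = 2.326.
Power = Φ(δ − 2.326) + Φ(−δ − 2.326) = Φ(-0.539) + Φ(-4.114) = 0.2949 + 0.0000 = 0.2949.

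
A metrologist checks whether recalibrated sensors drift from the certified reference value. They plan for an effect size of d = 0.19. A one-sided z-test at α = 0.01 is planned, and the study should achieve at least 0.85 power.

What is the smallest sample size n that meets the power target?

Set Φ(δ − 2.326) = 0.85; then δ − 2.326 = Φ⁻¹(0.85) = 1.036, giving δ = 3.363.
δ = d·√n ⇒ n = (δ/d)² = (3.363 / 0.19)² = 313.25.
Rounding up, n = 314.

n = 314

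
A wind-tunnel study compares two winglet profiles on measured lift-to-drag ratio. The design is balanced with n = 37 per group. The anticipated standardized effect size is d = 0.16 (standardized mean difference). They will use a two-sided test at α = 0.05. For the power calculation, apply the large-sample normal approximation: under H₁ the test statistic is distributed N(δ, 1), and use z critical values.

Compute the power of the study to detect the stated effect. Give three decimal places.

Noncentrality parameter: δ = d·√(n/2) = 0.16 × √(37/2) = 0.6882
Two-sided α = 0.05 → critical value z_{0.025} = 1.960.
Power = Φ(δ − 1.960) + Φ(−δ − 1.960) = Φ(-1.272) + Φ(-2.648) = 0.1017 + 0.0040 = 0.1058.

Power ≈ 0.106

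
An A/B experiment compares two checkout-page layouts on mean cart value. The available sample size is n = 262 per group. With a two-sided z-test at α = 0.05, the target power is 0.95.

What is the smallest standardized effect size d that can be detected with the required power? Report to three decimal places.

Need Φ(δ − 1.960) = 0.95, so δ = 1.960 + 1.645 = 3.605.
(The second rejection-region term Φ(−δ − z_{α/2}) is negligible and dropped.)
δ = d·√(n/2) ⇒ d = δ/√(n/2) = 3.605/√(262/2) = 0.3150.

d ≈ 0.315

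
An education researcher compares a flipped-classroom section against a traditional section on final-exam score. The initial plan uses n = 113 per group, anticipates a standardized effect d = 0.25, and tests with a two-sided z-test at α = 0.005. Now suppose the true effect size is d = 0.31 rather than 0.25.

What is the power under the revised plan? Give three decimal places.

With d = 0.31: δ = d·√(n/2) = 0.31 × √(113/2) = 2.3302. Critical value z_{0.0025} = 2.807.
Revised power = Φ(δ − 2.807) + Φ(−δ − 2.807) = Φ(-0.477) + Φ(-5.137) = 0.3167 + 0.0000 = 0.3167.

Power ≈ 0.317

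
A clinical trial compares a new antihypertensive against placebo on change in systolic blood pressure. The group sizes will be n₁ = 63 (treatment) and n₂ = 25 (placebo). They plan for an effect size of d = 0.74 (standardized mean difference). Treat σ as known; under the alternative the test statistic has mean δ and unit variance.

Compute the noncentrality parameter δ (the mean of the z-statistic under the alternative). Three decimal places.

The noncentrality parameter scales effect size by the design's sample-size factor: δ = d / √(1/n₁ + 1/n₂) = 0.74 / √(1/63 + 1/25) = 3.1306

δ ≈ 3.131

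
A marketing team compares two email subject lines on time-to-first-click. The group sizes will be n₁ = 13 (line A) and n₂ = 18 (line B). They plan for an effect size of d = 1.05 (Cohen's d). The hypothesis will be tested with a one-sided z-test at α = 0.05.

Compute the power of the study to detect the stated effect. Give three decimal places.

Noncentrality parameter: δ = d / √(1/n₁ + 1/n₂) = 1.05 / √(1/13 + 1/18) = 2.8848
One-sided α = 0.05 → critical value z_{0.05} = 1.645.
Power = Φ(δ − 1.645) = Φ(1.240) = 0.8925.

Power ≈ 0.893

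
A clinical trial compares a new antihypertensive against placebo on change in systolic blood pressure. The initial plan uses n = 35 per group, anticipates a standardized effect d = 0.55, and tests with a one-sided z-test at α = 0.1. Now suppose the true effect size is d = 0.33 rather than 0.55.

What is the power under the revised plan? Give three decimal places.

Power ≈ 0.539

With d = 0.33: δ = d·√(n/2) = 0.33 × √(35/2) = 1.3805. Critical value z_{0.1} = 1.282.
Revised power = P(Z > 1.282 − δ) = Φ(0.099) = 0.5394.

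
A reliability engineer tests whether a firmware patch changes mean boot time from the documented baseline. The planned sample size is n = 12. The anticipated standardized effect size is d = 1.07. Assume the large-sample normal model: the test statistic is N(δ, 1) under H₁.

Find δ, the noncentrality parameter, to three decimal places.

δ ≈ 3.707

The noncentrality parameter scales effect size by the design's sample-size factor: δ = d·√n = 1.07 × √12 = 3.7066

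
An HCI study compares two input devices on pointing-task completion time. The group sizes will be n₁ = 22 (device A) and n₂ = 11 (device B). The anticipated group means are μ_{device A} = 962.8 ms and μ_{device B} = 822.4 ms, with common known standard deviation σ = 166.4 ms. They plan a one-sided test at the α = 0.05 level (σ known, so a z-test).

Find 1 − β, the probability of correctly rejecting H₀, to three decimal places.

Power ≈ 0.739

Standardized effect: d = |μ_{device A} − μ_{device B}| / σ = |962.8 − 822.4| / 166.4 = 0.8438
Noncentrality parameter: δ = d / √(1/n₁ + 1/n₂) = 0.8438 / √(1/22 + 1/11) = 2.2849
Critical value for a one-sided test at α = 0.05: z_α = 1.645.
Power = Φ(δ − 1.645) = Φ(0.640) = 0.7389.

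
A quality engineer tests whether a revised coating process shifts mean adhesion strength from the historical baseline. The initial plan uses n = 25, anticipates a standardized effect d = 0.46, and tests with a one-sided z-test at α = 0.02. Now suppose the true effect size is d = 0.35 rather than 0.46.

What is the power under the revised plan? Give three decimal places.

With d = 0.35: δ = d·√n = 0.35 × √25 = 1.7500. Critical value z_{0.02} = 2.054.
Revised power = P(Z > 2.054 − δ) = Φ(-0.304) = 0.3807.

Power ≈ 0.381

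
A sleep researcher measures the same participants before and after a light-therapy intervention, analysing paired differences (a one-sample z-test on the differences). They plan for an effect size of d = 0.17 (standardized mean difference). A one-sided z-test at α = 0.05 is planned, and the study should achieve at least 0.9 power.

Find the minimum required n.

For power 0.9 need Φ(δ − z_{0.05}) = 0.9, so δ = z_{0.05} + z_{0.10} = 1.645 + 1.282 = 2.926.
δ = d·√n ⇒ n = (δ/d)² = (2.926 / 0.17)² = 296.33.
Round up to the next whole unit.

n = 297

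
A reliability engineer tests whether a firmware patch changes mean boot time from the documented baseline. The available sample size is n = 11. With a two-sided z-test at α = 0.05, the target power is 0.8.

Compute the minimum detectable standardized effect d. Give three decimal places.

Required noncentrality: δ = z_{0.025} + z_{0.20} = 1.960 + 0.842 = 2.802.
(The second rejection-region term Φ(−δ − z_{α/2}) is negligible and dropped.)
δ = d·√n ⇒ d = δ/√n = 2.802/√11 = 0.8447.

d ≈ 0.845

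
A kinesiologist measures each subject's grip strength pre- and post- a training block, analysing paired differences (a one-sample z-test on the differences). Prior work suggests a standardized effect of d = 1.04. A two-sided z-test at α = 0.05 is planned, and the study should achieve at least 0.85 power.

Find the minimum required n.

For power 0.85 need Φ(δ − z_{0.025}) = 0.85, so δ = z_{0.025} + z_{0.15} = 1.960 + 1.036 = 2.996.
(The Φ(−δ − z_{α/2}) term is vanishingly small for δ > 0 and is dropped in the standard sample-size formula.)
δ = d·√n ⇒ n = (δ/d)² = (2.996 / 1.04)² = 8.30.
Round up to the next whole unit.

n = 9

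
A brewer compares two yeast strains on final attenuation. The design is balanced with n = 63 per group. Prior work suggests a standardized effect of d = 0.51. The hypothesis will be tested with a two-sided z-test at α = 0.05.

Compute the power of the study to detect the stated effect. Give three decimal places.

Power ≈ 0.817

Noncentrality parameter: δ = d·√(n/2) = 0.51 × √(63/2) = 2.8624
Two-sided α = 0.05 → critical value z_{0.025} = 1.960.
Power = Φ(δ − 1.960) + Φ(−δ − 1.960) = Φ(0.902) + Φ(-4.822) = 0.8166 + 0.0000 = 0.8166.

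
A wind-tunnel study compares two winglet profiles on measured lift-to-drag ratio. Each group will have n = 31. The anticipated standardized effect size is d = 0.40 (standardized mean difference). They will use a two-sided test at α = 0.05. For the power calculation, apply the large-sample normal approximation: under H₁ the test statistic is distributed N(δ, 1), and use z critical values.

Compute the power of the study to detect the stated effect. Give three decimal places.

Noncentrality parameter: δ = d·√(n/2) = 0.40 × √(31/2) = 1.5748
Two-sided α = 0.05 → critical value z_{0.025} = 1.960.
Power = Φ(δ − 1.960) + Φ(−δ − 1.960) = Φ(-0.385) + Φ(-3.535) = 0.3501 + 0.0002 = 0.3503.

Power ≈ 0.350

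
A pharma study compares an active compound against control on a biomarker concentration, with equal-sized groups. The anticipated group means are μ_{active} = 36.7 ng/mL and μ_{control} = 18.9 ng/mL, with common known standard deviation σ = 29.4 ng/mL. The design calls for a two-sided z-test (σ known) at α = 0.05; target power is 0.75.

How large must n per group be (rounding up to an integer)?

n = 38 per group

Standardized effect: d = |μ_{active} − μ_{control}| / σ = |36.7 − 18.9| / 29.4 = 0.6054
Set Φ(δ − 1.960) = 0.75; then δ − 1.960 = Φ⁻¹(0.75) = 0.674, giving δ = 2.634.
(Ignoring the negligible lower-tail rejection probability gives the usual closed-form inversion.)
δ = d·√(n/2) ⇒ n = 2(δ/d)² = 2 × (2.634 / 0.6054)² = 37.87.
Rounding up, n = 38 per group.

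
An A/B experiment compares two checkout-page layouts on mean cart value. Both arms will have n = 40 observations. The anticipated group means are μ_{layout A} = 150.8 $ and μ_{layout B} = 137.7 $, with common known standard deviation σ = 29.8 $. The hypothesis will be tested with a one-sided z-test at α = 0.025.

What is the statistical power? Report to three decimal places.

Standardized effect: d = |μ_{layout A} − μ_{layout B}| / σ = |150.8 − 137.7| / 29.8 = 0.4396
Noncentrality parameter: δ = d·√(n/2) = 0.4396 × √(40/2) = 1.9659
Critical value for a one-sided test at α = 0.025: z_α = 1.960.
Power = Φ(δ − 1.960) = Φ(0.006) = 0.5024.

Power ≈ 0.502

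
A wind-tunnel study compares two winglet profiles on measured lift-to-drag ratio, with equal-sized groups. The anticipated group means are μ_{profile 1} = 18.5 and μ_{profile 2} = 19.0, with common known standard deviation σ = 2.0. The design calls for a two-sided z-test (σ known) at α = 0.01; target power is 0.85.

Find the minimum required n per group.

n = 418 per group

Standardized effect: d = |μ_{profile 1} − μ_{profile 2}| / σ = |18.5 − 19.0| / 2.0 = 0.2500
Set Φ(δ − 2.576) = 0.85; then δ − 2.576 = Φ⁻¹(0.85) = 1.036, giving δ = 3.612.
(For δ > 0 the lower-tail rejection region contributes negligibly to power, so the one-term inversion is standard.)
δ = d·√(n/2) ⇒ n = 2(δ/d)² = 2 × (3.612 / 0.2500)² = 417.55.
Round up to the next whole unit.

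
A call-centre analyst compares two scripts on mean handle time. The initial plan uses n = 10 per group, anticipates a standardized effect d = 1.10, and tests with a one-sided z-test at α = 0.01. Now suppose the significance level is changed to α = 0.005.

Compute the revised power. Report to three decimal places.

δ = d·√(n/2) = 1.10 × √(10/2) = 2.4597 (unchanged). New critical value: z_{0.005} = 2.576.
Revised power = Φ(δ − 2.576) = Φ(-0.116) = 0.4538.

Power ≈ 0.454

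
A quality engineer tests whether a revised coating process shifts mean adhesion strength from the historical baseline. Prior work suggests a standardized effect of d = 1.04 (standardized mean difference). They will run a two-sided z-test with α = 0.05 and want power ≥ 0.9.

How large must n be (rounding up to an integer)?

For power 0.9 need Φ(δ − z_{0.025}) = 0.9, so δ = z_{0.025} + z_{0.10} = 1.960 + 1.282 = 3.242.
(Ignoring the negligible lower-tail rejection probability gives the usual closed-form inversion.)
δ = d·√n ⇒ n = (δ/d)² = (3.242 / 1.04)² = 9.71.
Rounding up, n = 10.

n = 10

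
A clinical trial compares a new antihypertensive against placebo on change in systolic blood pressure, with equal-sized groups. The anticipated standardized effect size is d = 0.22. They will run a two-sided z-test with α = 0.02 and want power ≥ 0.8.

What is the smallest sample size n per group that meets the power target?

For power 0.8 need Φ(δ − z_{0.01}) = 0.8, so δ = z_{0.01} + z_{0.20} = 2.326 + 0.842 = 3.168.
(For δ > 0 the lower-tail rejection region contributes negligibly to power, so the one-term inversion is standard.)
δ = d·√(n/2) ⇒ n = 2(δ/d)² = 2 × (3.168 / 0.22)² = 414.71.
Round up to the next whole unit.

n = 415 per group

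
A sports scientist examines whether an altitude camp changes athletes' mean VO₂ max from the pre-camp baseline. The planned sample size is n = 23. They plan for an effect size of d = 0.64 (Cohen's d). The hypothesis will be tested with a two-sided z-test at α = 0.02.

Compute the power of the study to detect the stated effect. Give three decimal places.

Power ≈ 0.771

Noncentrality parameter: δ = d·√n = 0.64 × √23 = 3.0693
Two-sided α = 0.02 → critical value z_{0.01} = 2.326.
Power = Φ(δ − 2.326) + Φ(−δ − 2.326) = Φ(0.743) + Φ(-5.396) = 0.7713 + 0.0000 = 0.7713.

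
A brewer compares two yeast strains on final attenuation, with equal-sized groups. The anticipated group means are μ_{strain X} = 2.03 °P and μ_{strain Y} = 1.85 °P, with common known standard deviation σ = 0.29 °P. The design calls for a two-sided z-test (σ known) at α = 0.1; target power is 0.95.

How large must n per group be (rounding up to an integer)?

n = 57 per group

Standardized effect: d = |μ_{strain X} − μ_{strain Y}| / σ = |2.03 − 1.85| / 0.29 = 0.6207
Set Φ(δ − 1.645) = 0.95; then δ − 1.645 = Φ⁻¹(0.95) = 1.645, giving δ = 3.290.
(The Φ(−δ − z_{α/2}) term is vanishingly small for δ > 0 and is dropped in the standard sample-size formula.)
δ = d·√(n/2) ⇒ n = 2(δ/d)² = 2 × (3.290 / 0.6207)² = 56.18.
Rounding up, n = 57 per group.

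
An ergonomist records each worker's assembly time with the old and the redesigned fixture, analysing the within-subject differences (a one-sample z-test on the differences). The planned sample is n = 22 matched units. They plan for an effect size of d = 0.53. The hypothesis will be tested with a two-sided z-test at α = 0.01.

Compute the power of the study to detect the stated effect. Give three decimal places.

Noncentrality parameter: δ = d·√n = 0.53 × √22 = 2.4859
Critical value for a two-sided test at α = 0.01: z_{α/2} = 2.576.
Power = Φ(δ − 2.576) + Φ(−δ − 2.576) = Φ(-0.090) + Φ(-5.062) = 0.4642 + 0.0000 = 0.4642.

Power ≈ 0.464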